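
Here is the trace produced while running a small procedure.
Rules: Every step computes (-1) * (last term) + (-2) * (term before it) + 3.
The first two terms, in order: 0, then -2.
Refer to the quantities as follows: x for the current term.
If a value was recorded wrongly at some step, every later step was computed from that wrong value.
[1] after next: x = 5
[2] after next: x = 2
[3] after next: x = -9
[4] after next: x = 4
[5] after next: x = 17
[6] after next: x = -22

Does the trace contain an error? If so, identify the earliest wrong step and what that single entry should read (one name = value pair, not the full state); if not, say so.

step 4, x = 8

Recomputing the run from the initial state:
step 1: x = 5
step 2: x = 2
step 3: x = -9
step 4: x = 8
step 5: x = 13
step 6: x = -26
The first disagreement with the trace is at step 4, where the value should be x = 8.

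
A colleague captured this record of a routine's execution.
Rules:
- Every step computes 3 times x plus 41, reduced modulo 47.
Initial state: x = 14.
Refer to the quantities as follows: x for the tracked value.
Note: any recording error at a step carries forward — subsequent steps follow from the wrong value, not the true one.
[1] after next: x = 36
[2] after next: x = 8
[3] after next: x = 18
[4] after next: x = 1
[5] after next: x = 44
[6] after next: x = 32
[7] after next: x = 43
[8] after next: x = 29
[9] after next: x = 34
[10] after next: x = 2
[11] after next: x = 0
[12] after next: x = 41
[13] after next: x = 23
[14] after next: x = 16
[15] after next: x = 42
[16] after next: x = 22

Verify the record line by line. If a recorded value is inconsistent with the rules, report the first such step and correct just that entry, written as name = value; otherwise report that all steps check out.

step 16, x = 26

Recomputing the run from the initial state:
step 1: x = 36
step 2: x = 8
step 3: x = 18
step 4: x = 1
step 5: x = 44
step 6: x = 32
step 7: x = 43
step 8: x = 29
step 9: x = 34
step 10: x = 2
step 11: x = 0
step 12: x = 41
step 13: x = 23
step 14: x = 16
step 15: x = 42
step 16: x = 26
The first disagreement with the record is at step 16, where the value should be x = 26.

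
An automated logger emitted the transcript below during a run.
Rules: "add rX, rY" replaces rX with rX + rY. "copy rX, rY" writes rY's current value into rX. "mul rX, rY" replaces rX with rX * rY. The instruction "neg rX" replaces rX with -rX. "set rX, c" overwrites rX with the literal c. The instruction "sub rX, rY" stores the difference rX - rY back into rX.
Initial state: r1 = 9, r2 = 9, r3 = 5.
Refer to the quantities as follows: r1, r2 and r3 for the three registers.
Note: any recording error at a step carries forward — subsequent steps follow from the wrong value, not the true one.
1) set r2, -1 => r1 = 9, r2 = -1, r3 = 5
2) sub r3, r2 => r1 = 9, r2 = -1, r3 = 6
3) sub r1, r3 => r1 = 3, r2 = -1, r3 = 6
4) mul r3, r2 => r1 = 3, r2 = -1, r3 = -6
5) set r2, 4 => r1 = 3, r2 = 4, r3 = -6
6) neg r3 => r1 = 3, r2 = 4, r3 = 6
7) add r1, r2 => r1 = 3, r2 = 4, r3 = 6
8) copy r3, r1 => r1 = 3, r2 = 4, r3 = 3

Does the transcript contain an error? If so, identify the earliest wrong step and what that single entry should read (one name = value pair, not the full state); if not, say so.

step 7, r1 = 7

Recomputing the run from the initial state:
step 1: r1 = 9, r2 = -1, r3 = 5
step 2: r1 = 9, r2 = -1, r3 = 6
step 3: r1 = 3, r2 = -1, r3 = 6
step 4: r1 = 3, r2 = -1, r3 = -6
step 5: r1 = 3, r2 = 4, r3 = -6
step 6: r1 = 3, r2 = 4, r3 = 6
step 7: r1 = 7, r2 = 4, r3 = 6
step 8: r1 = 7, r2 = 4, r3 = 7
The first disagreement with the transcript is at step 7, where the value should be r1 = 7.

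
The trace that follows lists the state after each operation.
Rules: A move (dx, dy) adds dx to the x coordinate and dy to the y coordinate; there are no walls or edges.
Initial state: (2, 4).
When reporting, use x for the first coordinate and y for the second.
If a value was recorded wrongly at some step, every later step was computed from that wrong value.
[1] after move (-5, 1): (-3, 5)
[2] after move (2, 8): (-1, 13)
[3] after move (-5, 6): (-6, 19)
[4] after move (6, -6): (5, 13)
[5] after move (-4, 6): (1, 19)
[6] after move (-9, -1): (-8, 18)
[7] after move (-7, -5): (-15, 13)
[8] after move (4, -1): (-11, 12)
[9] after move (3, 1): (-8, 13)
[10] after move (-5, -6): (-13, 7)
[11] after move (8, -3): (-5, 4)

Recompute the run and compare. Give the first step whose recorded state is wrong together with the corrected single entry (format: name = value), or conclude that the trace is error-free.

step 4, x = 0

Step 1: x = 2 + (-5) = -3, y = 4 + (1) = 5 — exactly as logged.
Step 2: x = -3 + (2) = -1, y = 5 + (8) = 13 — verified.
Step 3: x = -1 + (-5) = -6, y = 13 + (6) = 19 — in agreement.
Step 4: x = -6 + (6) = 0, y = 19 + (-6) = 13 — first mismatch against the trace.
That makes step 4 the first incorrect line — x = 0 is what it should show.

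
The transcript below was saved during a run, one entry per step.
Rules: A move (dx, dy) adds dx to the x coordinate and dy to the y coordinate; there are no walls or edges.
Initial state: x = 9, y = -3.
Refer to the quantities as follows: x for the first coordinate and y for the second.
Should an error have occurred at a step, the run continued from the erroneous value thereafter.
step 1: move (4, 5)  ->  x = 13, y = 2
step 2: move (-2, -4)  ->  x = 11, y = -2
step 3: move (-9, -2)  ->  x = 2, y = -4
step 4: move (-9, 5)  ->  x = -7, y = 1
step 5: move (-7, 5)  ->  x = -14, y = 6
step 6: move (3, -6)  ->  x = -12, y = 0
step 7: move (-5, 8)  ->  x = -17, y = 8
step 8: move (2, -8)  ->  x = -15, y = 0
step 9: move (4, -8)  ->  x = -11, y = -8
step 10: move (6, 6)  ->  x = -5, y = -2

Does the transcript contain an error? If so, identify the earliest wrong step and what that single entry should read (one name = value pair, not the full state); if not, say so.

Recomputing the run from the initial state:
step 1: x = 13, y = 2
step 2: x = 11, y = -2
step 3: x = 2, y = -4
step 4: x = -7, y = 1
step 5: x = -14, y = 6
step 6: x = -11, y = 0
step 7: x = -16, y = 8
step 8: x = -14, y = 0
step 9: x = -10, y = -8
step 10: x = -4, y = -2
The first disagreement with the transcript is at step 6, where the value should be x = -11.

step 6, x = -11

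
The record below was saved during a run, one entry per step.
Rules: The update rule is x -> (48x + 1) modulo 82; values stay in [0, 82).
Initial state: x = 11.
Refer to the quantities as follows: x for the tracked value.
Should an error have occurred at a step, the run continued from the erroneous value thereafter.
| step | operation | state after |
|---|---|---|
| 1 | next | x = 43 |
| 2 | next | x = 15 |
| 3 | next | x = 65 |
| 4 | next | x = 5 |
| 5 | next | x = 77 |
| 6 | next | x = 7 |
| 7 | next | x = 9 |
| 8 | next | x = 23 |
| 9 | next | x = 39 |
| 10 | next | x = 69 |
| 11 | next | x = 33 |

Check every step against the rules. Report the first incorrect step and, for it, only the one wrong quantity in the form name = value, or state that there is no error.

Recomputing the run from the initial state:
step 1: x = 37
step 2: x = 55
step 3: x = 17
step 4: x = 79
step 5: x = 21
step 6: x = 25
step 7: x = 53
step 8: x = 3
step 9: x = 63
step 10: x = 73
step 11: x = 61
The first disagreement with the record is at step 1, where the value should be x = 37.

step 1, x = 37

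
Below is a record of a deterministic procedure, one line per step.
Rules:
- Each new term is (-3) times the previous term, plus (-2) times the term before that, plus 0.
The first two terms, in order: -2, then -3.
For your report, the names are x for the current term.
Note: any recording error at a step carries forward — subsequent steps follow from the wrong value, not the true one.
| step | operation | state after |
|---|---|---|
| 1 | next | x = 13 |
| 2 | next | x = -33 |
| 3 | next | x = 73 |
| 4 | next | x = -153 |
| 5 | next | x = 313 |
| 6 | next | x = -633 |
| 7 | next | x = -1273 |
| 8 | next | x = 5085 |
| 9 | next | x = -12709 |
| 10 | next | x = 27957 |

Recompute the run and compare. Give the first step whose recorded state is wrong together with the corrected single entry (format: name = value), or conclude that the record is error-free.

Step 1: x = -3*(-3) + (-2)*(-2) + (0) = 13 — in agreement.
Step 2: x = -3*(13) + (-2)*(-3) + (0) = -33 — checks out.
Step 3: x = -3*(-33) + (-2)*(13) + (0) = 73 — matches.
Step 4: x = -3*(73) + (-2)*(-33) + (0) = -153 — no discrepancy.
Step 5: x = -3*(-153) + (-2)*(73) + (0) = 313 — exactly as logged.
Step 6: x = -3*(313) + (-2)*(-153) + (0) = -633 — same as recorded.
Step 7: x = -3*(-633) + (-2)*(313) + (0) = 1273 — this is not what the record shows.
Step 7 is the first one off; corrected, x = 1273.

step 7, x = 1273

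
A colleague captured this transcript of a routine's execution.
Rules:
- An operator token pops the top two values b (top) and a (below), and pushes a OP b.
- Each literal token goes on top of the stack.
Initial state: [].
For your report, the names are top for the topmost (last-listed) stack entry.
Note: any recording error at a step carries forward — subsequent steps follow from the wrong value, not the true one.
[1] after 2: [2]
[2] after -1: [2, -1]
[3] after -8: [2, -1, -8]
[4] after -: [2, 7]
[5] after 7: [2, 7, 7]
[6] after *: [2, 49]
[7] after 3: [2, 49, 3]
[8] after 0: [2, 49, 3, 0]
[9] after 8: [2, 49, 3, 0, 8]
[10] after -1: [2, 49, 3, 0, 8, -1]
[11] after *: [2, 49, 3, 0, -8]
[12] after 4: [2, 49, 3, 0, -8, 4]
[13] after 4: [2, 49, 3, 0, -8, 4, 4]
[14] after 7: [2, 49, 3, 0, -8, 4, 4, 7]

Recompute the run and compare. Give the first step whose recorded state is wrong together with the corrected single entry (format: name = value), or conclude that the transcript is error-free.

no error

Recomputing the run from the initial state:
step 1: [2]
step 2: [2, -1]
step 3: [2, -1, -8]
step 4: [2, 7]
step 5: [2, 7, 7]
step 6: [2, 49]
step 7: [2, 49, 3]
step 8: [2, 49, 3, 0]
step 9: [2, 49, 3, 0, 8]
step 10: [2, 49, 3, 0, 8, -1]
step 11: [2, 49, 3, 0, -8]
step 12: [2, 49, 3, 0, -8, 4]
step 13: [2, 49, 3, 0, -8, 4, 4]
step 14: [2, 49, 3, 0, -8, 4, 4, 7]
This matches the transcript at every step.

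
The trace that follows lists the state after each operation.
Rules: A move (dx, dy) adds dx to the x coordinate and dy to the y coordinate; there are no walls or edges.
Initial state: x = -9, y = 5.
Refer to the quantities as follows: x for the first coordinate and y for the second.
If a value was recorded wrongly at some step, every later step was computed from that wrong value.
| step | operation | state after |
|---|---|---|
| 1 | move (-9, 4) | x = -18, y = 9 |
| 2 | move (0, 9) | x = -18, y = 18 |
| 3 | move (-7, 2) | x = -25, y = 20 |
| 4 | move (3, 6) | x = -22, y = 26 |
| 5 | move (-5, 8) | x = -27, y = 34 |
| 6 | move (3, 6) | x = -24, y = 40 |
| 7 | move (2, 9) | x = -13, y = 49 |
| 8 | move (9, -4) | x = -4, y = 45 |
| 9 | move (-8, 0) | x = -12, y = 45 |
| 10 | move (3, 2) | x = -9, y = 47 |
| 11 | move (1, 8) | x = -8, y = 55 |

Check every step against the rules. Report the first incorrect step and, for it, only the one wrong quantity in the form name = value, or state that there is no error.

step 7, x = -22

Step 1: x = -9 + (-9) = -18, y = 5 + (4) = 9 — no discrepancy.
Step 2: x = -18 + (0) = -18, y = 9 + (9) = 18 — agrees with the trace.
Step 3: x = -18 + (-7) = -25, y = 18 + (2) = 20 — no discrepancy.
Step 4: x = -25 + (3) = -22, y = 20 + (6) = 26 — matches.
Step 5: x = -22 + (-5) = -27, y = 26 + (8) = 34 — matches.
Step 6: x = -27 + (3) = -24, y = 34 + (6) = 40 — agrees with the trace.
Step 7: x = -24 + (2) = -22, y = 40 + (9) = 49 — first mismatch against the trace.
First deviation found at step 7; the corrected entry is x = -22.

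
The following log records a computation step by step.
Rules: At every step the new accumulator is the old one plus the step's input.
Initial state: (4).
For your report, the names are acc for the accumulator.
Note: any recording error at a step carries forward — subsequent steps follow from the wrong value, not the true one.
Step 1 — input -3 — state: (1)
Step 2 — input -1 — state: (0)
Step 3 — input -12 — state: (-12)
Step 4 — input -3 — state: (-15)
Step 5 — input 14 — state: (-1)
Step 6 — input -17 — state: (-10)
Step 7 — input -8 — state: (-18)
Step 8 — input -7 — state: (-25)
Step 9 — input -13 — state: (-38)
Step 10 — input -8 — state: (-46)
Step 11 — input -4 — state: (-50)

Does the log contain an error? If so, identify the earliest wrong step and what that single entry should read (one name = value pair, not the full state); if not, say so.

step 6, acc = -18

1. acc = 4 + -3 = 1 (agrees with the log)
2. acc = 1 + -1 = 0 (exactly as logged)
3. acc = 0 + -12 = -12 (matches)
4. acc = -12 + -3 = -15 (same as recorded)
5. acc = -15 + 14 = -1 (agrees with the log)
6. acc = -1 + -17 = -18 (the log disagrees here)
Step 6 is the first one off; corrected, acc = -18.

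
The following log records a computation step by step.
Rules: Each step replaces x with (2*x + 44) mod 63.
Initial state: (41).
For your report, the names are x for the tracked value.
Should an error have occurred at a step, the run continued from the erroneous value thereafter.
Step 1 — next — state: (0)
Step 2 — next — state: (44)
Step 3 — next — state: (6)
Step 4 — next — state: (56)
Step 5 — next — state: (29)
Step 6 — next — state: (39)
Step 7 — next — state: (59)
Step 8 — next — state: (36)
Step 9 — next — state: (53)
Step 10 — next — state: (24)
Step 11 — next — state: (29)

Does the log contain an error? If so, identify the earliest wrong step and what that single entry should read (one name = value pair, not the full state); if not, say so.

step 5, x = 30

Step 1: x = (2*41 + 44) mod 63 = 0 — checks out.
Step 2: x = (2*0 + 44) mod 63 = 44 — consistent with the log.
Step 3: x = (2*44 + 44) mod 63 = 6 — in agreement.
Step 4: x = (2*6 + 44) mod 63 = 56 — verified.
Step 5: x = (2*56 + 44) mod 63 = 30 — a discrepancy with the log.
So the first discrepancy is step 5, where the right value is x = 30.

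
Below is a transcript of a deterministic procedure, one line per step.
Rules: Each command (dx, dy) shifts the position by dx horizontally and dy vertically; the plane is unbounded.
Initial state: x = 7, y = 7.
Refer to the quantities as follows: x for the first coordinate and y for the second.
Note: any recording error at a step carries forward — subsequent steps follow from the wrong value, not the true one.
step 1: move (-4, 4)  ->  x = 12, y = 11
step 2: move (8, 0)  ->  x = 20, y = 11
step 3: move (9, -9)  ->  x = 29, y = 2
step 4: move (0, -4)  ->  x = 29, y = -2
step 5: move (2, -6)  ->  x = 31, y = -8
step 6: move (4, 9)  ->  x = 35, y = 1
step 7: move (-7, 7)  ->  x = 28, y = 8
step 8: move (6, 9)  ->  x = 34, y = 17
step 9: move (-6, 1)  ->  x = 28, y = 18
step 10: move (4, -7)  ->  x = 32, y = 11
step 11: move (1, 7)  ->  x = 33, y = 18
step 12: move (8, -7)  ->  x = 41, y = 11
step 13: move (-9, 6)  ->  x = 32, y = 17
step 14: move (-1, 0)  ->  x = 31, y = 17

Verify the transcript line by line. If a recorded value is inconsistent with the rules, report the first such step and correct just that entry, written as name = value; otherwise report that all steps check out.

1. x = 7 + (-4) = 3, y = 7 + (4) = 11 (the transcript has a different value)
The earliest wrong entry is at step 1: it should read x = 3.

step 1, x = 3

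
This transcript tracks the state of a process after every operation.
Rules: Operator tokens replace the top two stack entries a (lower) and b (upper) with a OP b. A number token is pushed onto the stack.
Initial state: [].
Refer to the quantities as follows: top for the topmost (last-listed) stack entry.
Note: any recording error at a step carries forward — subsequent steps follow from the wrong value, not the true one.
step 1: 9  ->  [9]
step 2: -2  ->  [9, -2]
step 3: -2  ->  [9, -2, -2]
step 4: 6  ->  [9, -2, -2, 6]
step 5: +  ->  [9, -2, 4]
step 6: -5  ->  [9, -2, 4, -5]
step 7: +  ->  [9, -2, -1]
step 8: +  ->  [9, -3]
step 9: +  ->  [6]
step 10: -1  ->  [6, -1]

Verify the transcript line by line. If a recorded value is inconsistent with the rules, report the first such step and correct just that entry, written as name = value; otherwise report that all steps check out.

no error

Recomputing the run from the initial state:
step 1: [9]
step 2: [9, -2]
step 3: [9, -2, -2]
step 4: [9, -2, -2, 6]
step 5: [9, -2, 4]
step 6: [9, -2, 4, -5]
step 7: [9, -2, -1]
step 8: [9, -3]
step 9: [6]
step 10: [6, -1]
This matches the transcript at every step.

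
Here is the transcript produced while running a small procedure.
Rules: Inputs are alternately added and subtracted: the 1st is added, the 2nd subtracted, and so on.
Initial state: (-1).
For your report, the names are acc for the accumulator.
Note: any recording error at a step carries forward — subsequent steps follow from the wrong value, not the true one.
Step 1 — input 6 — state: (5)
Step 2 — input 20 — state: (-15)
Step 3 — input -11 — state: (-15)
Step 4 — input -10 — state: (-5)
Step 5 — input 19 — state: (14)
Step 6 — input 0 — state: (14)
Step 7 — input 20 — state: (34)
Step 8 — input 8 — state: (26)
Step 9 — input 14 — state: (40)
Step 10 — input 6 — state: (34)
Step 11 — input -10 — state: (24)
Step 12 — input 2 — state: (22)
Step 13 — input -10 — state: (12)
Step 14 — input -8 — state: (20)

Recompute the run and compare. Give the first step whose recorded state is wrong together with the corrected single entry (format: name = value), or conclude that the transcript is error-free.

step 3, acc = -26

Recomputing the run from the initial state:
step 1: acc = 5
step 2: acc = -15
step 3: acc = -26
step 4: acc = -16
step 5: acc = 3
step 6: acc = 3
step 7: acc = 23
step 8: acc = 15
step 9: acc = 29
step 10: acc = 23
step 11: acc = 13
step 12: acc = 11
step 13: acc = 1
step 14: acc = 9
The first disagreement with the transcript is at step 3, where the value should be acc = -26.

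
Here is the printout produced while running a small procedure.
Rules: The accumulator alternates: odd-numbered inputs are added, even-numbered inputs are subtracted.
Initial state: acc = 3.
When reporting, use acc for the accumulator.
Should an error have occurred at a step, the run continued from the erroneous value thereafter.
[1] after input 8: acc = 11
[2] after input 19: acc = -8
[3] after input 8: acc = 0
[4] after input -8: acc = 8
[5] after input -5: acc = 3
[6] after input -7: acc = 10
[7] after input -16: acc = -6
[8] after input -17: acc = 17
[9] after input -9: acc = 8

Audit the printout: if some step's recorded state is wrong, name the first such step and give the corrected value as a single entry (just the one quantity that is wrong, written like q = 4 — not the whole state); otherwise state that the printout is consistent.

Recomputing the run from the initial state:
step 1: acc = 11
step 2: acc = -8
step 3: acc = 0
step 4: acc = 8
step 5: acc = 3
step 6: acc = 10
step 7: acc = -6
step 8: acc = 11
step 9: acc = 2
The first disagreement with the printout is at step 8, where the value should be acc = 11.

step 8, acc = 11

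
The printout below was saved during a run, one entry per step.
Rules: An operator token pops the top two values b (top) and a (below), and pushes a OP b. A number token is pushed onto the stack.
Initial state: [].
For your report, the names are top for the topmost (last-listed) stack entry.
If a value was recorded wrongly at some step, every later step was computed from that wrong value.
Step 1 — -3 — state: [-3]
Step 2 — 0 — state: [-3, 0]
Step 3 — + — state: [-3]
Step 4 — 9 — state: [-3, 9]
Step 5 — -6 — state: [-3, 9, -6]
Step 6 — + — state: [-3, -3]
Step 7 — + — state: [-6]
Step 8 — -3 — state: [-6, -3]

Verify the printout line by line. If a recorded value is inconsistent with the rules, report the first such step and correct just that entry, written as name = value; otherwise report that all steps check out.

step 6, top = 3

Step 1: push -3: top = -3 — confirmed correct.
Step 2: push 0: top = 0 — checks out.
Step 3: -3 + 0 = -3 — confirmed correct.
Step 4: push 9: top = 9 — checks out.
Step 5: push -6: top = -6 — agrees with the printout.
Step 6: 9 + -6 = 3 — the recorded entry deviates here.
The audit stops at step 6: the recorded entry is wrong and should be top = 3.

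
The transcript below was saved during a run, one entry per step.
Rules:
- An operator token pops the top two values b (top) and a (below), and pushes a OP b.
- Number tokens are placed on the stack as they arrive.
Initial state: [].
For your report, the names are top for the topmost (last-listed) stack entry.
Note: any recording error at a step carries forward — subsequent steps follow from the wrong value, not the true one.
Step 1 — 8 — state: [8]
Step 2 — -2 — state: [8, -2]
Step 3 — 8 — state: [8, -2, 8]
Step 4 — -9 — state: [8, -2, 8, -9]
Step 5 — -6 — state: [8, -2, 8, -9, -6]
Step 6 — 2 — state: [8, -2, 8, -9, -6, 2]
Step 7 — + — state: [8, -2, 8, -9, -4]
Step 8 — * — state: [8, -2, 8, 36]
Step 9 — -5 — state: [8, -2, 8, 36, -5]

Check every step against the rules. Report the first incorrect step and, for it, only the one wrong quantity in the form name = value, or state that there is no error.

Recomputing the run from the initial state:
step 1: [8]
step 2: [8, -2]
step 3: [8, -2, 8]
step 4: [8, -2, 8, -9]
step 5: [8, -2, 8, -9, -6]
step 6: [8, -2, 8, -9, -6, 2]
step 7: [8, -2, 8, -9, -4]
step 8: [8, -2, 8, 36]
step 9: [8, -2, 8, 36, -5]
This matches the transcript at every step.

no error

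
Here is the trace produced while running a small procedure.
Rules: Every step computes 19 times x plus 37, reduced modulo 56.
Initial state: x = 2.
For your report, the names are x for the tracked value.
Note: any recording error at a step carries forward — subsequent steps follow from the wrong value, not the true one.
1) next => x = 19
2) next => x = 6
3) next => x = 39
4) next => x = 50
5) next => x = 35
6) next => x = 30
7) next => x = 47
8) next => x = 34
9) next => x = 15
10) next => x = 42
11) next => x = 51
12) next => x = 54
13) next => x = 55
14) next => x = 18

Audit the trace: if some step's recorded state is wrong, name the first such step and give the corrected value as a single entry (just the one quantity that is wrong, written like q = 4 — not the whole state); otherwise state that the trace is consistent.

step 9, x = 11

Step 1: x = (19*2 + 37) mod 56 = 19 — agrees with the trace.
Step 2: x = (19*19 + 37) mod 56 = 6 — verified.
Step 3: x = (19*6 + 37) mod 56 = 39 — checks out.
Step 4: x = (19*39 + 37) mod 56 = 50 — exactly as logged.
Step 5: x = (19*50 + 37) mod 56 = 35 — verified.
Step 6: x = (19*35 + 37) mod 56 = 30 — consistent with the trace.
Step 7: x = (19*30 + 37) mod 56 = 47 — matches.
Step 8: x = (19*47 + 37) mod 56 = 34 — verified.
Step 9: x = (19*34 + 37) mod 56 = 11 — the trace has a different value.
First deviation found at step 9; the corrected entry is x = 11.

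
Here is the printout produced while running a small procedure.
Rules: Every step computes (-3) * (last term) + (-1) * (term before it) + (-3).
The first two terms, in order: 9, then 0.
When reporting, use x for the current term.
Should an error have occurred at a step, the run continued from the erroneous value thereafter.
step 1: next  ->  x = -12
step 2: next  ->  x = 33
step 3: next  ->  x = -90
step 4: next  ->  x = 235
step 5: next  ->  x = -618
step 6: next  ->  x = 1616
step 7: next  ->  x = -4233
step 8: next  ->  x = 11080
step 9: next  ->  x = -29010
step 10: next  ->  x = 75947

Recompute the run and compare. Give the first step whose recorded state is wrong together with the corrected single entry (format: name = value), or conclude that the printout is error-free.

step 4, x = 234

1. x = -3*(0) + (-1)*(9) + (-3) = -12 (matches)
2. x = -3*(-12) + (-1)*(0) + (-3) = 33 (matches)
3. x = -3*(33) + (-1)*(-12) + (-3) = -90 (in agreement)
4. x = -3*(-90) + (-1)*(33) + (-3) = 234 (the printout has a different value)
Conclusion: step 4 carries the first error; the entry should be x = 234.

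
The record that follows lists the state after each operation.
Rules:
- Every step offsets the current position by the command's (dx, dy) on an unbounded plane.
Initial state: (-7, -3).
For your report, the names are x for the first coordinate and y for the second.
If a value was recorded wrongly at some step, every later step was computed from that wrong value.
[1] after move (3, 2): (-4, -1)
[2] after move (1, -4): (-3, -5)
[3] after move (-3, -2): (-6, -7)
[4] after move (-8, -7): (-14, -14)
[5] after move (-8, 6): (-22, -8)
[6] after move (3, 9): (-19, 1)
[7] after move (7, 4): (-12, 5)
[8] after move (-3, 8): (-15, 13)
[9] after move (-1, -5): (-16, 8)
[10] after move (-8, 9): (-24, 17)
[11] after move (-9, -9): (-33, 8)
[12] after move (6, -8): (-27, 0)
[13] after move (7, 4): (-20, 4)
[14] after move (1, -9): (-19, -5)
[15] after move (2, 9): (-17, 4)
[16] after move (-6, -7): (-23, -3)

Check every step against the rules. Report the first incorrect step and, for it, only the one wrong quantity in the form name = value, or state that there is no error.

step 1: x = -7 + (3) = -4, y = -3 + (2) = -1 -> checks out
step 2: x = -4 + (1) = -3, y = -1 + (-4) = -5 -> matches
step 3: x = -3 + (-3) = -6, y = -5 + (-2) = -7 -> in agreement
step 4: x = -6 + (-8) = -14, y = -7 + (-7) = -14 -> confirmed correct
step 5: x = -14 + (-8) = -22, y = -14 + (6) = -8 -> exactly as logged
step 6: x = -22 + (3) = -19, y = -8 + (9) = 1 -> verified
step 7: x = -19 + (7) = -12, y = 1 + (4) = 5 -> confirmed correct
step 8: x = -12 + (-3) = -15, y = 5 + (8) = 13 -> matches
step 9: x = -15 + (-1) = -16, y = 13 + (-5) = 8 -> same as recorded
step 10: x = -16 + (-8) = -24, y = 8 + (9) = 17 -> in agreement
step 11: x = -24 + (-9) = -33, y = 17 + (-9) = 8 -> confirmed correct
step 12: x = -33 + (6) = -27, y = 8 + (-8) = 0 -> in agreement
step 13: x = -27 + (7) = -20, y = 0 + (4) = 4 -> confirmed correct
step 14: x = -20 + (1) = -19, y = 4 + (-9) = -5 -> consistent with the record
step 15: x = -19 + (2) = -17, y = -5 + (9) = 4 -> consistent with the record
step 16: x = -17 + (-6) = -23, y = 4 + (-7) = -3 -> checks out
The whole run recomputes cleanly — no discrepancies.

no error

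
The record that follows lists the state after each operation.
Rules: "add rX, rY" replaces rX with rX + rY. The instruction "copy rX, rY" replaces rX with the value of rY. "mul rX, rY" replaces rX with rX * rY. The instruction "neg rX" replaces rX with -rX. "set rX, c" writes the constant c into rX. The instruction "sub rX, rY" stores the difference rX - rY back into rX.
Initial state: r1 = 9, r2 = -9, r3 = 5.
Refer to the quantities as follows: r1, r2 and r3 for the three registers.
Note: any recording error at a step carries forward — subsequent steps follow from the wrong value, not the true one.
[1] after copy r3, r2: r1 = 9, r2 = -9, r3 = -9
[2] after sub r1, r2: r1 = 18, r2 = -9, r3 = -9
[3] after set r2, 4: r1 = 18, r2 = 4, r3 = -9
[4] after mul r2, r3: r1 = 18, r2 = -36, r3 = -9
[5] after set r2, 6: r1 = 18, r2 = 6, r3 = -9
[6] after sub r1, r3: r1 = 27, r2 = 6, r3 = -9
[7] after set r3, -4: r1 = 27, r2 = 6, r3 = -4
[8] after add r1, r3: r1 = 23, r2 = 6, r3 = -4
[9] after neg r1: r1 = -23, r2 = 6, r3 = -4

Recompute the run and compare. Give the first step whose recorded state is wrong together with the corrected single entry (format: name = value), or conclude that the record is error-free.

Recomputing the run from the initial state:
step 1: r1 = 9, r2 = -9, r3 = -9
step 2: r1 = 18, r2 = -9, r3 = -9
step 3: r1 = 18, r2 = 4, r3 = -9
step 4: r1 = 18, r2 = -36, r3 = -9
step 5: r1 = 18, r2 = 6, r3 = -9
step 6: r1 = 27, r2 = 6, r3 = -9
step 7: r1 = 27, r2 = 6, r3 = -4
step 8: r1 = 23, r2 = 6, r3 = -4
step 9: r1 = -23, r2 = 6, r3 = -4
This matches the record at every step.

no error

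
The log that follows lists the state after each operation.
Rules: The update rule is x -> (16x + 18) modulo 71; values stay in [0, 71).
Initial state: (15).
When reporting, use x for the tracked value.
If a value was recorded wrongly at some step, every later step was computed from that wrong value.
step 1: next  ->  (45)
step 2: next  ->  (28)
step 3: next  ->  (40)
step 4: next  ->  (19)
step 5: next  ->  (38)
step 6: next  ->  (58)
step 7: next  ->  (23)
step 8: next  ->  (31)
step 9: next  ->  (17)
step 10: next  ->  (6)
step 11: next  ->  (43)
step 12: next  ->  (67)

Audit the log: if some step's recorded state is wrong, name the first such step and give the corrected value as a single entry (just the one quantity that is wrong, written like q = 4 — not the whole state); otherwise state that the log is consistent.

no error

step 1: x = (16*15 + 18) mod 71 = 45 -> checks out
step 2: x = (16*45 + 18) mod 71 = 28 -> checks out
step 3: x = (16*28 + 18) mod 71 = 40 -> consistent with the log
step 4: x = (16*40 + 18) mod 71 = 19 -> exactly as logged
step 5: x = (16*19 + 18) mod 71 = 38 -> confirmed correct
step 6: x = (16*38 + 18) mod 71 = 58 -> in agreement
step 7: x = (16*58 + 18) mod 71 = 23 -> no discrepancy
step 8: x = (16*23 + 18) mod 71 = 31 -> in agreement
step 9: x = (16*31 + 18) mod 71 = 17 -> consistent with the log
step 10: x = (16*17 + 18) mod 71 = 6 -> verified
step 11: x = (16*6 + 18) mod 71 = 43 -> no discrepancy
step 12: x = (16*43 + 18) mod 71 = 67 -> in agreement
Each recorded entry agrees with the recomputation.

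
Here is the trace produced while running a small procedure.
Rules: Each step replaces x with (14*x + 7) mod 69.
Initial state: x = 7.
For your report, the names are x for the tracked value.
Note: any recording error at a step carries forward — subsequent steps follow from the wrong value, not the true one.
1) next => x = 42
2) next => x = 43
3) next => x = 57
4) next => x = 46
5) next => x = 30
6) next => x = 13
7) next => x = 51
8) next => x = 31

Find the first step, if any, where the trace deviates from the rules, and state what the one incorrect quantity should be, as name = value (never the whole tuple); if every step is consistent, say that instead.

step 1, x = 36

Recomputing the run from the initial state:
step 1: x = 36
step 2: x = 28
step 3: x = 54
step 4: x = 4
step 5: x = 63
step 6: x = 61
step 7: x = 33
step 8: x = 55
The first disagreement with the trace is at step 1, where the value should be x = 36.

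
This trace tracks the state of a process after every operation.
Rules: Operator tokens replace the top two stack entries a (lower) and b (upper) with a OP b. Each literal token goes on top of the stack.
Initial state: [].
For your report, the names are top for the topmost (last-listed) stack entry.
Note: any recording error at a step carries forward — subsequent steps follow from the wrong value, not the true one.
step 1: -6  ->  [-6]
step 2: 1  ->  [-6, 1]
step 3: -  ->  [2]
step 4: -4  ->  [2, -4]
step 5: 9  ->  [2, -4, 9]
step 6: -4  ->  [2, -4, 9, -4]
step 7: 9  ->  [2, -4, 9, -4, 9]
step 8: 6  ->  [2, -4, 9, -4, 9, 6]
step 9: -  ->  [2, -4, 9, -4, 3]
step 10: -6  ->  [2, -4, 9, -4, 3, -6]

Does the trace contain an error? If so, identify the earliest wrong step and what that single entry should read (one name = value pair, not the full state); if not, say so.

Recomputing the run from the initial state:
step 1: [-6]
step 2: [-6, 1]
step 3: [-7]
step 4: [-7, -4]
step 5: [-7, -4, 9]
step 6: [-7, -4, 9, -4]
step 7: [-7, -4, 9, -4, 9]
step 8: [-7, -4, 9, -4, 9, 6]
step 9: [-7, -4, 9, -4, 3]
step 10: [-7, -4, 9, -4, 3, -6]
The first disagreement with the trace is at step 3, where the value should be top = -7.

step 3, top = -7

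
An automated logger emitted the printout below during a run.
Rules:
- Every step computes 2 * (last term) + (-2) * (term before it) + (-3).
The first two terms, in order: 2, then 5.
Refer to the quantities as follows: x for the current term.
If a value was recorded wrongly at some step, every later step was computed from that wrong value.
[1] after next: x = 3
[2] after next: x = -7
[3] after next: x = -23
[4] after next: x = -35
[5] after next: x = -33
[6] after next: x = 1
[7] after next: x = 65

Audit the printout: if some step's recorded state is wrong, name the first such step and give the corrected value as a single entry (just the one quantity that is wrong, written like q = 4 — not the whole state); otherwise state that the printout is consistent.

step 1: x = 2*(5) + (-2)*(2) + (-3) = 3 -> verified
step 2: x = 2*(3) + (-2)*(5) + (-3) = -7 -> matches
step 3: x = 2*(-7) + (-2)*(3) + (-3) = -23 -> in agreement
step 4: x = 2*(-23) + (-2)*(-7) + (-3) = -35 -> consistent with the printout
step 5: x = 2*(-35) + (-2)*(-23) + (-3) = -27 -> not what was recorded
First incorrect step: 5; the correct value is x = -27.

step 5, x = -27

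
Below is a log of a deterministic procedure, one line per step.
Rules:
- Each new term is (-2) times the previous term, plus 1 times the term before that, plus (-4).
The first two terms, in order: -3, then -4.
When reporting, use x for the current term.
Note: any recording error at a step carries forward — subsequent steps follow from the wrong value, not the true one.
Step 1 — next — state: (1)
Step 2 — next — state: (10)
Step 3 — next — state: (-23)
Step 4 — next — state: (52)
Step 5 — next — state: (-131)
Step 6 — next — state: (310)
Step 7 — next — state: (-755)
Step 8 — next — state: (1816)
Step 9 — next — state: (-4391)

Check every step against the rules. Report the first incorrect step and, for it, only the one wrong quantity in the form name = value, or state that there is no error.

1. x = -2*(-4) + (1)*(-3) + (-4) = 1 (checks out)
2. x = -2*(1) + (1)*(-4) + (-4) = -10 (the entry is off here)
The audit stops at step 2: the recorded entry is wrong and should be x = -10.

step 2, x = -10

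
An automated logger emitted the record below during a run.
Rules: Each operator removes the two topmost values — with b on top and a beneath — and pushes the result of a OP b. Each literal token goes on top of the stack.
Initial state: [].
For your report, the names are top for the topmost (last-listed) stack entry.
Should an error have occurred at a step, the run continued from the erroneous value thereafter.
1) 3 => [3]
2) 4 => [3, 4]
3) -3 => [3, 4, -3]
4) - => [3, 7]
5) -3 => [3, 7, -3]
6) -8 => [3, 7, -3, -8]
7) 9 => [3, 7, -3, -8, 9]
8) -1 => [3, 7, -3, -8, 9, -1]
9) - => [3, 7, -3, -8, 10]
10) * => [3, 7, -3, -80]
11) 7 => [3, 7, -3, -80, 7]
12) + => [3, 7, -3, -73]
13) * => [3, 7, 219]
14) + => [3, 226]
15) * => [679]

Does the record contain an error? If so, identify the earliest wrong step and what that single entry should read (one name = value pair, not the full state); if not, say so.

1. push 3: top = 3 (in agreement)
2. push 4: top = 4 (in agreement)
3. push -3: top = -3 (verified)
4. 4 - -3 = 7 (in agreement)
5. push -3: top = -3 (agrees with the record)
6. push -8: top = -8 (no discrepancy)
7. push 9: top = 9 (consistent with the record)
8. push -1: top = -1 (consistent with the record)
9. 9 - -1 = 10 (confirmed correct)
10. -8 * 10 = -80 (matches)
11. push 7: top = 7 (matches)
12. -80 + 7 = -73 (confirmed correct)
13. -3 * -73 = 219 (exactly as logged)
14. 7 + 219 = 226 (exactly as logged)
15. 3 * 226 = 678 (first mismatch against the record)
That makes step 15 the first incorrect line — top = 678 is what it should show.

step 15, top = 678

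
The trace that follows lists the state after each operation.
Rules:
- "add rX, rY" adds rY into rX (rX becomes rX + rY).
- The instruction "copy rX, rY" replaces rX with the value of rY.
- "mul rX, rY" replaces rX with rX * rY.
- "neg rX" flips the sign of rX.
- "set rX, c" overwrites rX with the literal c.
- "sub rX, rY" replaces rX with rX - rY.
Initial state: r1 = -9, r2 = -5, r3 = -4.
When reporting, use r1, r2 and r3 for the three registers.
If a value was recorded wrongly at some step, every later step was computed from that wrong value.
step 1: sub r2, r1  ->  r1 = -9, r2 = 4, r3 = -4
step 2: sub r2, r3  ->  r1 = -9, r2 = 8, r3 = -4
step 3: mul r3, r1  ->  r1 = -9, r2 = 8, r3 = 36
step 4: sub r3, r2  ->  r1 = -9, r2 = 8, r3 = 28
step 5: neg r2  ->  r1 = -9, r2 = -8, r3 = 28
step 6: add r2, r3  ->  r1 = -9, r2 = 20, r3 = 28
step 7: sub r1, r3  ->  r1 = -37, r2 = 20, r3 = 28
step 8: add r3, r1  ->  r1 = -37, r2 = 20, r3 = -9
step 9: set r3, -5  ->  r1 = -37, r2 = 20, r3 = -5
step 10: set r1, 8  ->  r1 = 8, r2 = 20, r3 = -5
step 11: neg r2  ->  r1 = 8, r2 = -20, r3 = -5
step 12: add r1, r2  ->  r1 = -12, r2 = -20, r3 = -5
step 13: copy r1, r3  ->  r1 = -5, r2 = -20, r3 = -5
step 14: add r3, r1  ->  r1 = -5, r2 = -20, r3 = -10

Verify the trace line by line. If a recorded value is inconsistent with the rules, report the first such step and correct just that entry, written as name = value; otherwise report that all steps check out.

no error

Recomputing the run from the initial state:
step 1: r1 = -9, r2 = 4, r3 = -4
step 2: r1 = -9, r2 = 8, r3 = -4
step 3: r1 = -9, r2 = 8, r3 = 36
step 4: r1 = -9, r2 = 8, r3 = 28
step 5: r1 = -9, r2 = -8, r3 = 28
step 6: r1 = -9, r2 = 20, r3 = 28
step 7: r1 = -37, r2 = 20, r3 = 28
step 8: r1 = -37, r2 = 20, r3 = -9
step 9: r1 = -37, r2 = 20, r3 = -5
step 10: r1 = 8, r2 = 20, r3 = -5
step 11: r1 = 8, r2 = -20, r3 = -5
step 12: r1 = -12, r2 = -20, r3 = -5
step 13: r1 = -5, r2 = -20, r3 = -5
step 14: r1 = -5, r2 = -20, r3 = -10
This matches the trace at every step.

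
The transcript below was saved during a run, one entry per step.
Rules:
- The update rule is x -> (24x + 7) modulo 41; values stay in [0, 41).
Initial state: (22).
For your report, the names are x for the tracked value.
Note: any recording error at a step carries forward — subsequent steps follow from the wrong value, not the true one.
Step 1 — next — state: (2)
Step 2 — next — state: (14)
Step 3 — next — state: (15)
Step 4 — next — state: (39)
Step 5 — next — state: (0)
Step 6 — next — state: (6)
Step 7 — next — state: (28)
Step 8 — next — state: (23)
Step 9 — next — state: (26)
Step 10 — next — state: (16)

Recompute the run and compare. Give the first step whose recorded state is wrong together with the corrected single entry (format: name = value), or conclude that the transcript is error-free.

step 1: x = (24*22 + 7) mod 41 = 2 -> agrees with the transcript
step 2: x = (24*2 + 7) mod 41 = 14 -> confirmed correct
step 3: x = (24*14 + 7) mod 41 = 15 -> same as recorded
step 4: x = (24*15 + 7) mod 41 = 39 -> agrees with the transcript
step 5: x = (24*39 + 7) mod 41 = 0 -> agrees with the transcript
step 6: x = (24*0 + 7) mod 41 = 7 -> this is not what the transcript shows
Step 6 is the first one off; corrected, x = 7.

step 6, x = 7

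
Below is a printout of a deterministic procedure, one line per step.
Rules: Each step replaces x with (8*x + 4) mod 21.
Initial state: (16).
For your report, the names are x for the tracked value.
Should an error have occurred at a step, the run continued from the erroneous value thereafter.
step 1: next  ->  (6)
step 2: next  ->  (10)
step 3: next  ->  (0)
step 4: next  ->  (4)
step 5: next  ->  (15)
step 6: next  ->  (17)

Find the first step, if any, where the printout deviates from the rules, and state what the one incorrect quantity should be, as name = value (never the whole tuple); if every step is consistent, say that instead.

Recomputing the run from the initial state:
step 1: x = 6
step 2: x = 10
step 3: x = 0
step 4: x = 4
step 5: x = 15
step 6: x = 19
The first disagreement with the printout is at step 6, where the value should be x = 19.

step 6, x = 19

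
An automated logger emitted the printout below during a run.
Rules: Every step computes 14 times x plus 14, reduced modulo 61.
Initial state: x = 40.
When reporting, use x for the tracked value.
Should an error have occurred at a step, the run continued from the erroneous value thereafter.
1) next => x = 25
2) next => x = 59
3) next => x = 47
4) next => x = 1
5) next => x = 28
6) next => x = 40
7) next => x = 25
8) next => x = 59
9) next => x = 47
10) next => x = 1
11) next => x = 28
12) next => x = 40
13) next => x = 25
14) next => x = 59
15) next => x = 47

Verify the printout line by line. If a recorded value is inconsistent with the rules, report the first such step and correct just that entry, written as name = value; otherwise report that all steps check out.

Recomputing the run from the initial state:
step 1: x = 25
step 2: x = 59
step 3: x = 47
step 4: x = 1
step 5: x = 28
step 6: x = 40
step 7: x = 25
step 8: x = 59
step 9: x = 47
step 10: x = 1
step 11: x = 28
step 12: x = 40
step 13: x = 25
step 14: x = 59
step 15: x = 47
This matches the printout at every step.

no error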